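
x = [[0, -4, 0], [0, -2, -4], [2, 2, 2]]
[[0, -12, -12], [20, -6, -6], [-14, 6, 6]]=x @ [[-2, 0, 0], [0, 3, 3], [-5, 0, 0]]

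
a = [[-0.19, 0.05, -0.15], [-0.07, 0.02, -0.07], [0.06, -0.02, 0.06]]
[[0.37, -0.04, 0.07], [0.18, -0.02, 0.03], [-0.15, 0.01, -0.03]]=a@[[-0.03, 0.13, -0.07], [-1.54, 0.25, -0.34], [-2.91, 0.18, -0.5]]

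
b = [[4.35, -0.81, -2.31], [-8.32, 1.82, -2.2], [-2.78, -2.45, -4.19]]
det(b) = -92.110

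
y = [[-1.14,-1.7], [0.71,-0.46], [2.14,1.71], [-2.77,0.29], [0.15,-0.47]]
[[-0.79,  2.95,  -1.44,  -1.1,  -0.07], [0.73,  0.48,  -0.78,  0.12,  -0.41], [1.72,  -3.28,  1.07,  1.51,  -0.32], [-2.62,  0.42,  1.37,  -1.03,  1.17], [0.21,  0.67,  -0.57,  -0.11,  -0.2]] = y@[[0.93, -0.31, -0.38, 0.41, -0.39], [-0.16, -1.53, 1.1, 0.37, 0.30]]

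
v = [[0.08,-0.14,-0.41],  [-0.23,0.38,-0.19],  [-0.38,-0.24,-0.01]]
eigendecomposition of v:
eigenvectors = [[(-0.62+0j), 0.09-0.50j, 0.09+0.50j], [-0.33+0.00j, (0.64+0j), (0.64-0j)], [-0.71+0.00j, (-0.36+0.45j), -0.36-0.45j]]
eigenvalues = [(-0.46+0j), (0.45+0.05j), (0.45-0.05j)]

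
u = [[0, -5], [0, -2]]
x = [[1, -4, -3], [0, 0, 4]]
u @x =[[0, 0, -20], [0, 0, -8]]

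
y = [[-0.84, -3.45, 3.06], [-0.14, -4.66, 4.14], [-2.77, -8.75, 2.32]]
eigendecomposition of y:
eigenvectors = [[(-0.85+0j), (0.23-0.29j), (0.23+0.29j)], [0.39+0.00j, (0.25-0.42j), (0.25+0.42j)], [(0.35+0j), (0.79+0j), 0.79-0.00j]]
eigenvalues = [(-0.55+0j), (-1.32+5.67j), (-1.32-5.67j)]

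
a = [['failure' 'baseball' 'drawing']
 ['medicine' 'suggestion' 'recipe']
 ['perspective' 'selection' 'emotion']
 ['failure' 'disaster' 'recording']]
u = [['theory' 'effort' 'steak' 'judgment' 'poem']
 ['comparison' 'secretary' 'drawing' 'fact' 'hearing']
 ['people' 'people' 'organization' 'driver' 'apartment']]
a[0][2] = 'drawing'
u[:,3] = ['judgment', 'fact', 'driver']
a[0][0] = 'failure'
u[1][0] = 'comparison'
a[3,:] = ['failure', 'disaster', 'recording']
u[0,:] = ['theory', 'effort', 'steak', 'judgment', 'poem']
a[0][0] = 'failure'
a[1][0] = 'medicine'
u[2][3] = 'driver'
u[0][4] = 'poem'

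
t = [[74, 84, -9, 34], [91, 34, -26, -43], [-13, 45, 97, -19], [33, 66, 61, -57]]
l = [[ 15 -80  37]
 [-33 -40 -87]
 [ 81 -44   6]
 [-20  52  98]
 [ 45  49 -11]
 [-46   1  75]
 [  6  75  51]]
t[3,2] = 61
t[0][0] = 74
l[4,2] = -11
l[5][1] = 1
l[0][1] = -80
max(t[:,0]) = 91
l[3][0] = -20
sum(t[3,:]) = 103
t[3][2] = 61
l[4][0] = 45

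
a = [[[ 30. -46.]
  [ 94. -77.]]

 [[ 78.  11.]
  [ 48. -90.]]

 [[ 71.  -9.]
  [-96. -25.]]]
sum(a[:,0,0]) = 179.0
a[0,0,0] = 30.0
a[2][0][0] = 71.0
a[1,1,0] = 48.0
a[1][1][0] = 48.0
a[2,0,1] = -9.0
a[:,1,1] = [-77.0, -90.0, -25.0]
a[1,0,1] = 11.0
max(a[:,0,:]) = 78.0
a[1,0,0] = 78.0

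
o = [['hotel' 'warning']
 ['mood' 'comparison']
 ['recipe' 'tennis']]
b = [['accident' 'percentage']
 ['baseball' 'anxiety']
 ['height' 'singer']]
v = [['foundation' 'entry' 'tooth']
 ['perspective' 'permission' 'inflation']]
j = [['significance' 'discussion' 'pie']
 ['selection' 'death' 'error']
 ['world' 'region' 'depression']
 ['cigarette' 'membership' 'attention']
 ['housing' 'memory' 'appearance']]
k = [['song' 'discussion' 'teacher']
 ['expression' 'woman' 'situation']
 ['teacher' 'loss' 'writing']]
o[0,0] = 'hotel'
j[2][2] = 'depression'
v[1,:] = ['perspective', 'permission', 'inflation']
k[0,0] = 'song'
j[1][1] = 'death'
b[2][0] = 'height'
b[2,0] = 'height'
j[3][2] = 'attention'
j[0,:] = ['significance', 'discussion', 'pie']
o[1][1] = 'comparison'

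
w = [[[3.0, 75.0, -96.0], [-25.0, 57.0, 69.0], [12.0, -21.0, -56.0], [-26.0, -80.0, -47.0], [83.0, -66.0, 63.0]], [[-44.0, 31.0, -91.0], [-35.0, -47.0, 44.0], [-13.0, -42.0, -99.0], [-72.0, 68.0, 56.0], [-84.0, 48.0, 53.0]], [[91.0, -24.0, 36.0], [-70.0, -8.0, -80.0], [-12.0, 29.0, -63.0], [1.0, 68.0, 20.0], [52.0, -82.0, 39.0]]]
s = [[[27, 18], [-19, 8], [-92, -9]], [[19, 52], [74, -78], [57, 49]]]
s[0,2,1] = -9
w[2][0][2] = 36.0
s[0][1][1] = 8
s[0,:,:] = [[27, 18], [-19, 8], [-92, -9]]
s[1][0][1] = 52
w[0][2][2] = -56.0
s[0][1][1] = 8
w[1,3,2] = 56.0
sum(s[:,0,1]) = 70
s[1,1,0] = 74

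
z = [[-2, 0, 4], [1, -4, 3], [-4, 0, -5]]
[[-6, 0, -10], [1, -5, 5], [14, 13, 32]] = z @ [[-1, -2, -3], [-2, 0, -5], [-2, -1, -4]]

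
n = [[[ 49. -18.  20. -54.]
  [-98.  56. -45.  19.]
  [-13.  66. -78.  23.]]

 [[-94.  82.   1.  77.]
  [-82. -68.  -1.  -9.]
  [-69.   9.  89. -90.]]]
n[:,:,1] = [[-18.0, 56.0, 66.0], [82.0, -68.0, 9.0]]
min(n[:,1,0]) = -98.0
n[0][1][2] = -45.0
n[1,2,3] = -90.0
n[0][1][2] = -45.0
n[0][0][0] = 49.0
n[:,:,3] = [[-54.0, 19.0, 23.0], [77.0, -9.0, -90.0]]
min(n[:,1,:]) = -98.0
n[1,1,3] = -9.0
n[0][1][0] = -98.0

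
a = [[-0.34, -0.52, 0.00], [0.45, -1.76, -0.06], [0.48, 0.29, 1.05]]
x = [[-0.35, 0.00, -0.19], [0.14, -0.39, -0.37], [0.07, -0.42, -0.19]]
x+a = [[-0.69, -0.52, -0.19], [0.59, -2.15, -0.43], [0.55, -0.13, 0.86]]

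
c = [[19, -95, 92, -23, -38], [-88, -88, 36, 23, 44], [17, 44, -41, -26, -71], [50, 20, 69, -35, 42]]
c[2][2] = -41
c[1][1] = -88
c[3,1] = 20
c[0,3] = -23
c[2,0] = 17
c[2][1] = 44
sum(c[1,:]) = -73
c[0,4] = -38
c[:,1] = [-95, -88, 44, 20]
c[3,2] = 69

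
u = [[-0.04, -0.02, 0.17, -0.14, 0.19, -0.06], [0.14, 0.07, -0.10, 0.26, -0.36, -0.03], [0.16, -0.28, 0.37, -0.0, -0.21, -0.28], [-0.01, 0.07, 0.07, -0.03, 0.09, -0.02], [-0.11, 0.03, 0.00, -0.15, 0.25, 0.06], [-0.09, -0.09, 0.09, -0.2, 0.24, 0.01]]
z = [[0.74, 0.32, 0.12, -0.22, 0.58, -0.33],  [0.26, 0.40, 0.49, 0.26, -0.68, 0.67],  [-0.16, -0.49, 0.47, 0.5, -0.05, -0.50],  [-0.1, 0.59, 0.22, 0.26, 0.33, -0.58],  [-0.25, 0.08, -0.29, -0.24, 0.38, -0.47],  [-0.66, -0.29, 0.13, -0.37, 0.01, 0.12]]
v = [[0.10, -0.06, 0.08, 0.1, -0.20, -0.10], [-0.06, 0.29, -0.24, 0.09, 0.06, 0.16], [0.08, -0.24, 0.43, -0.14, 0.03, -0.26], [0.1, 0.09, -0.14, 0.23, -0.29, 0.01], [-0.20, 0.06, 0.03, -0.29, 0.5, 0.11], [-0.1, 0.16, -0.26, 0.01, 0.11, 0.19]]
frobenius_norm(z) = 2.40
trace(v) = 1.74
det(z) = 0.06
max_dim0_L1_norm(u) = 1.34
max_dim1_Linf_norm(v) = 0.5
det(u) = 0.00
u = z @ v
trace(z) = 2.37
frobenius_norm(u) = 0.96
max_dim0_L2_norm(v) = 0.63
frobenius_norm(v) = 1.15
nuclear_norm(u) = 1.49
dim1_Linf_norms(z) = [0.74, 0.68, 0.5, 0.59, 0.47, 0.66]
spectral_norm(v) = 0.83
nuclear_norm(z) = 5.12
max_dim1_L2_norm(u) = 0.6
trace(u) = 0.63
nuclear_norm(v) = 1.75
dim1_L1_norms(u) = [0.62, 0.96, 1.3, 0.29, 0.6, 0.72]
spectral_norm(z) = 1.52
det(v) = -0.00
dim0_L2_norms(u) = [0.26, 0.31, 0.43, 0.39, 0.58, 0.29]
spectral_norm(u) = 0.74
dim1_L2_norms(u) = [0.3, 0.48, 0.6, 0.14, 0.32, 0.35]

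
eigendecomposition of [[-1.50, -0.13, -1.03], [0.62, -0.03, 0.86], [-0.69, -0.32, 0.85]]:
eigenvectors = [[-0.88, 0.36, -0.21], [0.44, -0.47, 0.96], [-0.19, -0.81, 0.19]]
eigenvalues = [-1.65, 0.97, 0.0]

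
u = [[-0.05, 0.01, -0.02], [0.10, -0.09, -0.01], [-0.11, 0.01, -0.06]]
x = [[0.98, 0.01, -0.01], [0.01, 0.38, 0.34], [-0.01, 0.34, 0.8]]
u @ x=[[-0.05, -0.00, -0.01], [0.1, -0.04, -0.04], [-0.11, -0.02, -0.04]]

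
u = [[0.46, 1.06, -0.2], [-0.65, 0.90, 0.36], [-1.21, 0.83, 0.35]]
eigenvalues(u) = [(0.97+0.73j), (0.97-0.73j), (-0.22+0j)]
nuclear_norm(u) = 3.21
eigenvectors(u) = [[(-0.03+0.54j), -0.03-0.54j, (0.38+0j)],[-0.50+0.24j, (-0.5-0.24j), -0.07+0.00j],[(-0.63+0j), (-0.63-0j), (0.92+0j)]]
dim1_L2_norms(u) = [1.17, 1.17, 1.51]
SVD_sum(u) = [[-0.29, 0.34, 0.1], [-0.73, 0.86, 0.26], [-0.92, 1.08, 0.33]] + [[0.76, 0.72, -0.27],[0.04, 0.04, -0.01],[-0.27, -0.25, 0.10]] + [[-0.01, 0.0, -0.03], [0.04, -0.00, 0.11], [-0.03, 0.0, -0.08]]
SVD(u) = [[0.24, -0.94, 0.24], [0.61, -0.05, -0.79], [0.76, 0.33, 0.56]] @ diag([1.9171249498879621, 1.1471072749759854, 0.14689052458974292]) @ [[-0.63, 0.74, 0.23], [-0.70, -0.67, 0.25], [-0.34, 0.0, -0.94]]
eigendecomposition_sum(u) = [[0.25+0.50j,0.49-0.24j,-0.07-0.23j],[-0.33+0.47j,0.46+0.32j,0.17-0.17j],[(-0.56+0.32j),0.31+0.55j,0.26-0.09j]] + [[(0.25-0.5j),0.49+0.24j,-0.07+0.23j], [(-0.33-0.47j),0.46-0.32j,0.17+0.17j], [-0.56-0.32j,0.31-0.55j,(0.26+0.09j)]] + [[-0.04-0.00j, (0.09-0j), (-0.07-0j)], [(0.01+0j), (-0.02+0j), 0.01+0.00j], [(-0.09-0j), (0.21-0j), -0.17-0.00j]]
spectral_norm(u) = 1.92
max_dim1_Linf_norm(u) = 1.21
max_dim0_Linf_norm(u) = 1.21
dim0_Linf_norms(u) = [1.21, 1.06, 0.36]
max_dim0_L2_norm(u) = 1.62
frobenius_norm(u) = 2.24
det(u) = -0.32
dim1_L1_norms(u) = [1.72, 1.91, 2.39]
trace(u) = 1.71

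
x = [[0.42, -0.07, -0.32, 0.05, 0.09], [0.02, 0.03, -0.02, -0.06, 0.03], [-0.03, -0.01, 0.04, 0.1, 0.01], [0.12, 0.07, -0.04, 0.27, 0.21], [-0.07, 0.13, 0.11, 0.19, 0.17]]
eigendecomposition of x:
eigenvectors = [[-0.62, -0.6, -0.43, 0.53, 0.18], [0.05, -0.06, 0.57, -0.31, 0.71], [-0.13, 0.20, -0.56, 0.77, -0.06], [-0.7, 0.44, -0.34, -0.14, 0.22], [-0.33, 0.64, 0.25, 0.12, -0.64]]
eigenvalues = [0.46, 0.39, 0.08, 0.01, -0.01]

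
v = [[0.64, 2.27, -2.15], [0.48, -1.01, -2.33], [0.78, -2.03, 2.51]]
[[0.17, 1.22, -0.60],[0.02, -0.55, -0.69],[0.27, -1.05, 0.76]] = v @ [[0.3, 0.03, 0.04], [0.03, 0.54, 0.01], [0.04, 0.01, 0.30]]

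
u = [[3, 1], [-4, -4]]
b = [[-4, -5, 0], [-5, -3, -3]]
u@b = [[-17, -18, -3], [36, 32, 12]]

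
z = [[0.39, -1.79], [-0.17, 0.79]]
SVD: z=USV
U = [[-0.91,0.4],  [0.4,0.91]]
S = [2.0, 0.0]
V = [[-0.21,0.98],[0.98,0.21]]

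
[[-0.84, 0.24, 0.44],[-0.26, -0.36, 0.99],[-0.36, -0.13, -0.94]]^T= [[-0.84, -0.26, -0.36], [0.24, -0.36, -0.13], [0.44, 0.99, -0.94]]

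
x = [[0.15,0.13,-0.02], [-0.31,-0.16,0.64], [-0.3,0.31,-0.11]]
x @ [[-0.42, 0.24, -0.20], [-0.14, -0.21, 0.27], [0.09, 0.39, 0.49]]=[[-0.08, 0.0, -0.0], [0.21, 0.21, 0.33], [0.07, -0.18, 0.09]]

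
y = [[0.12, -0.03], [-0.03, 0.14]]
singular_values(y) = [0.16, 0.1]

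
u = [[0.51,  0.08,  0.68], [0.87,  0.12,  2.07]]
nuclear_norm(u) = 2.59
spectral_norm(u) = 2.40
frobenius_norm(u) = 2.41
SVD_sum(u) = [[0.35, 0.05, 0.76], [0.93, 0.13, 2.04]] + [[0.16, 0.03, -0.08], [-0.06, -0.01, 0.03]]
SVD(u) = [[-0.35, -0.94],  [-0.94, 0.35]] @ diag([2.397160252876831, 0.19678089853308312]) @ [[-0.41, -0.06, -0.91], [-0.89, -0.17, 0.42]]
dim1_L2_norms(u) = [0.85, 2.25]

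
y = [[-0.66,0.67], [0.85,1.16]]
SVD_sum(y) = [[0.13, 0.22], [0.71, 1.24]] + [[-0.79, 0.45], [0.14, -0.08]]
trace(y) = 0.50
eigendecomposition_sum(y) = [[-0.82, 0.26],[0.34, -0.11]] + [[0.16, 0.41], [0.51, 1.27]]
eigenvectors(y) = [[-0.93, -0.3],[0.38, -0.95]]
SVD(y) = [[0.17, 0.98], [0.98, -0.17]] @ diag([1.4513288046339878, 0.9199155944105307]) @ [[0.50, 0.87],[-0.87, 0.5]]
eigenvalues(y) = [-0.93, 1.43]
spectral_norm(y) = 1.45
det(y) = -1.34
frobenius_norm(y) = 1.72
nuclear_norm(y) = 2.37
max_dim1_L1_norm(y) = 2.01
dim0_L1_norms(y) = [1.51, 1.83]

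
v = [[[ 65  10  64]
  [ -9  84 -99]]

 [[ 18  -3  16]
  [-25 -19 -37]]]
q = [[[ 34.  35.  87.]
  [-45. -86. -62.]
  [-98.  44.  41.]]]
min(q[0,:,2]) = -62.0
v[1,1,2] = -37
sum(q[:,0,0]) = 34.0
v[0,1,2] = -99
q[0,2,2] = 41.0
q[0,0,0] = 34.0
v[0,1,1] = 84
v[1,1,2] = -37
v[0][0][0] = 65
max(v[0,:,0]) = 65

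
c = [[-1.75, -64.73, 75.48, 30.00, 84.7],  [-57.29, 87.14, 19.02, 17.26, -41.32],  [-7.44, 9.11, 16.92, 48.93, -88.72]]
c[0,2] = 75.48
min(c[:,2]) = 16.92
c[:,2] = [75.48, 19.02, 16.92]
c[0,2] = 75.48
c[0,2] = 75.48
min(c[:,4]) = -88.72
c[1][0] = -57.29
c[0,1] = -64.73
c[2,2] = 16.92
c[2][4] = -88.72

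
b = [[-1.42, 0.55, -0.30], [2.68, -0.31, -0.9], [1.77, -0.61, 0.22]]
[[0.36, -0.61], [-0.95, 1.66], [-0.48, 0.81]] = b @ [[-0.28, 0.53], [0.05, 0.10], [0.21, -0.3]]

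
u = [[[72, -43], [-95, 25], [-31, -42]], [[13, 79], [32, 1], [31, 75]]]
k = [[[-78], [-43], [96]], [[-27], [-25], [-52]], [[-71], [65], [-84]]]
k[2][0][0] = -71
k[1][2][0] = -52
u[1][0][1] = 79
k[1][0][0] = -27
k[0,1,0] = -43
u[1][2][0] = 31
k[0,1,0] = -43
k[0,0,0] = -78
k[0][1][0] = -43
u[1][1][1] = 1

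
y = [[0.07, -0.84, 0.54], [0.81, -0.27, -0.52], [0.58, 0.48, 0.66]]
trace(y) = 0.46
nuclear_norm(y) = 3.00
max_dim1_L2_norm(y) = 1.0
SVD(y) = [[-0.65, 0.31, 0.70], [-0.36, -0.93, 0.08], [0.67, -0.20, 0.71]] @ diag([1.0049816376919989, 0.9989377908747433, 0.9980156300700882]) @ [[0.06,  0.96,  0.28], [-0.85,  -0.1,  0.52], [0.53,  -0.26,  0.81]]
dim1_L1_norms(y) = [1.45, 1.6, 1.72]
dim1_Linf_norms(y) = [0.84, 0.81, 0.66]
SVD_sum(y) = [[-0.04, -0.63, -0.18], [-0.02, -0.34, -0.10], [0.04, 0.65, 0.19]] + [[-0.26, -0.03, 0.16], [0.79, 0.09, -0.49], [0.17, 0.02, -0.10]] + [[0.37, -0.18, 0.56], [0.04, -0.02, 0.06], [0.38, -0.19, 0.58]]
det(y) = 1.00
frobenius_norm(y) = 1.73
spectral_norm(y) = 1.00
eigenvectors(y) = [[-0.01-0.61j,(-0.01+0.61j),(0.52+0j)], [(-0.71+0j),(-0.71-0j),-0.02+0.00j], [(-0.01+0.37j),(-0.01-0.37j),(0.86+0j)]]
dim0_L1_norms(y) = [1.46, 1.59, 1.72]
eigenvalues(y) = [(-0.27+0.96j), (-0.27-0.96j), (1+0j)]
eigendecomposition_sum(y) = [[(-0.1+0.35j),  -0.42-0.11j,  0.05-0.22j], [(0.41+0.12j),  (-0.14+0.48j),  (-0.25-0.06j)], [(0.07-0.21j),  (0.25+0.08j),  (-0.04+0.13j)]] + [[(-0.1-0.35j),  -0.42+0.11j,  (0.05+0.22j)], [(0.41-0.12j),  (-0.14-0.48j),  (-0.25+0.06j)], [0.07+0.21j,  0.25-0.08j,  -0.04-0.13j]] + [[(0.27+0j), -0.01+0.00j, 0.44+0.00j], [-0.01-0.00j, 0.00-0.00j, -0.02-0.00j], [(0.44+0j), -0.02+0.00j, 0.73+0.00j]]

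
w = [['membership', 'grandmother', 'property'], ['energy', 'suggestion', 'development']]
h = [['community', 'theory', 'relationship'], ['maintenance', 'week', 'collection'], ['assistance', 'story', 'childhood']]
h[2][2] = 'childhood'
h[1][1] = 'week'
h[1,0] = 'maintenance'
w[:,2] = ['property', 'development']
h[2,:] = ['assistance', 'story', 'childhood']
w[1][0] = 'energy'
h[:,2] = ['relationship', 'collection', 'childhood']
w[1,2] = 'development'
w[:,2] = ['property', 'development']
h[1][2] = 'collection'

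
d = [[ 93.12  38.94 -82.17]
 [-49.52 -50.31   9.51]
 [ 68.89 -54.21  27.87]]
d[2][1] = -54.21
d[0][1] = 38.94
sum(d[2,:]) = 42.55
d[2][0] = 68.89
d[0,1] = 38.94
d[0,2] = -82.17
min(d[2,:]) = -54.21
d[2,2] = 27.87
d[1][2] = 9.51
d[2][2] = 27.87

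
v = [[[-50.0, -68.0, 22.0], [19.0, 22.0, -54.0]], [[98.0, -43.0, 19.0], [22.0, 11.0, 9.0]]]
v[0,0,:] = [-50.0, -68.0, 22.0]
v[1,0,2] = 19.0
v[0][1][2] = -54.0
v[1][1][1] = 11.0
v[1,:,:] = [[98.0, -43.0, 19.0], [22.0, 11.0, 9.0]]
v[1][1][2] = 9.0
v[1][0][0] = 98.0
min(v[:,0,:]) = -68.0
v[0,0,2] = 22.0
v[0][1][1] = 22.0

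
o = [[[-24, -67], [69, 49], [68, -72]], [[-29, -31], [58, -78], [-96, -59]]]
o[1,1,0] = 58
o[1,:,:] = [[-29, -31], [58, -78], [-96, -59]]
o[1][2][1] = -59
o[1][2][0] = -96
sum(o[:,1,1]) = -29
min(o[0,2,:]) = -72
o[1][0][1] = -31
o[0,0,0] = -24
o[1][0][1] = -31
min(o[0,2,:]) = -72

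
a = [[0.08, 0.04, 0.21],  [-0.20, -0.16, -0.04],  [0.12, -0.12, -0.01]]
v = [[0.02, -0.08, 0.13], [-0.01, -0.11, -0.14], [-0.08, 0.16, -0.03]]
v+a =[[0.1, -0.04, 0.34],[-0.21, -0.27, -0.18],[0.04, 0.04, -0.04]]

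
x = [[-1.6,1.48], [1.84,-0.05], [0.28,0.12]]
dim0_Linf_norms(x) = [1.84, 1.48]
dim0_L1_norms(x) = [3.72, 1.65]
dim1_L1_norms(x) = [3.08, 1.89, 0.4]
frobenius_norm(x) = 2.87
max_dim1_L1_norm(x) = 3.08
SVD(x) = [[-0.78, -0.62], [0.62, -0.75], [0.07, -0.23]] @ diag([2.683764694373507, 1.0142519732464312]) @ [[0.90,-0.44],[-0.44,-0.9]]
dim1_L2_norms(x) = [2.18, 1.84, 0.3]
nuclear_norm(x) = 3.70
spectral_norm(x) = 2.68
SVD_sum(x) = [[-1.88, 0.91], [1.51, -0.73], [0.18, -0.09]] + [[0.28, 0.57], [0.33, 0.68], [0.1, 0.21]]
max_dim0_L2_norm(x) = 2.45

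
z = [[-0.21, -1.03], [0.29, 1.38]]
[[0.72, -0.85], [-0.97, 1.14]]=z @ [[-0.06, 0.11], [-0.69, 0.8]]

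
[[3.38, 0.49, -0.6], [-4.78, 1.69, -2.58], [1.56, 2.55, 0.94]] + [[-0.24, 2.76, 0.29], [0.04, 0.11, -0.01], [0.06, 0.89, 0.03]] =[[3.14, 3.25, -0.31], [-4.74, 1.8, -2.59], [1.62, 3.44, 0.97]]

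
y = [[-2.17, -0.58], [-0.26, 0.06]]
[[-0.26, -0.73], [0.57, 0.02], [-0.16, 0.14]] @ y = [[0.75, 0.11], [-1.24, -0.33], [0.31, 0.1]]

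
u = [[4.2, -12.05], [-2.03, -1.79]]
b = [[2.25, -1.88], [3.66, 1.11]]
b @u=[[13.27,-23.75], [13.12,-46.09]]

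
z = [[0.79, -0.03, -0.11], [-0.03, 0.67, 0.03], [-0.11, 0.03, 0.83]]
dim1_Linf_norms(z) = [0.79, 0.67, 0.83]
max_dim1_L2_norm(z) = 0.84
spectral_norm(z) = 0.93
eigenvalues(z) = [0.93, 0.7, 0.66]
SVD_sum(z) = [[0.37,  -0.09,  -0.45],[-0.09,  0.02,  0.11],[-0.45,  0.11,  0.53]] + [[0.39, -0.05, 0.34], [-0.05, 0.01, -0.05], [0.34, -0.05, 0.30]] + [[0.02, 0.12, -0.01], [0.12, 0.64, -0.04], [-0.01, -0.04, 0.0]]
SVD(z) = [[-0.63, -0.75, -0.18], [0.16, 0.1, -0.98], [0.76, -0.65, 0.06]] @ diag([0.9287066526358606, 0.6985933246365408, 0.6627000227275984]) @ [[-0.63,0.16,0.76], [-0.75,0.10,-0.65], [-0.18,-0.98,0.06]]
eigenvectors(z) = [[0.63, -0.75, -0.18], [-0.16, 0.10, -0.98], [-0.76, -0.65, 0.06]]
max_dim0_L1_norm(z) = 0.97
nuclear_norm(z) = 2.29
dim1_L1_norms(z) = [0.93, 0.73, 0.97]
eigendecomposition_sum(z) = [[0.37, -0.09, -0.45], [-0.09, 0.02, 0.11], [-0.45, 0.11, 0.53]] + [[0.39, -0.05, 0.34], [-0.05, 0.01, -0.05], [0.34, -0.05, 0.3]] + [[0.02,0.12,-0.01], [0.12,0.64,-0.04], [-0.01,-0.04,0.0]]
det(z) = 0.43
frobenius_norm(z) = 1.34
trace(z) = 2.29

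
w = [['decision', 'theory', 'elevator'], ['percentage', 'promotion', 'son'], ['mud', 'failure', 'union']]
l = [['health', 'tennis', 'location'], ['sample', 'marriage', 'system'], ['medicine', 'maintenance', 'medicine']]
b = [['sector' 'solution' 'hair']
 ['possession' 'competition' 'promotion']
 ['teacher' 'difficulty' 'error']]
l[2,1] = 'maintenance'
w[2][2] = 'union'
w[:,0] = ['decision', 'percentage', 'mud']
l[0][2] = 'location'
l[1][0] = 'sample'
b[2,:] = ['teacher', 'difficulty', 'error']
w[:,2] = ['elevator', 'son', 'union']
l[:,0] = ['health', 'sample', 'medicine']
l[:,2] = ['location', 'system', 'medicine']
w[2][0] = 'mud'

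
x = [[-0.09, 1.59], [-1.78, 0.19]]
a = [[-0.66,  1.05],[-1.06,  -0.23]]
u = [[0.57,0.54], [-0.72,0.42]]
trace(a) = -0.89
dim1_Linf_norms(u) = [0.57, 0.72]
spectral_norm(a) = 1.36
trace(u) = 0.99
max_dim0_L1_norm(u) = 1.29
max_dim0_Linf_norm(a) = 1.06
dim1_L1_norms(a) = [1.71, 1.29]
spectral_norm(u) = 0.92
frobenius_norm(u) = 1.15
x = u + a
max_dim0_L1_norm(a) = 1.72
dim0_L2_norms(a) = [1.25, 1.07]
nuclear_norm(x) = 3.37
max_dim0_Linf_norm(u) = 0.72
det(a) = 1.26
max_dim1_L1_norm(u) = 1.14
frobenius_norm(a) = 1.65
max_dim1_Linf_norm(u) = 0.72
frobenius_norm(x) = 2.40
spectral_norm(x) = 1.85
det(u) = 0.63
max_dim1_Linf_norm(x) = 1.78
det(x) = 2.81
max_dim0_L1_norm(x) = 1.87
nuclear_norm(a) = 2.29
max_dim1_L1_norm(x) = 1.97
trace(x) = 0.10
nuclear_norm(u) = 1.60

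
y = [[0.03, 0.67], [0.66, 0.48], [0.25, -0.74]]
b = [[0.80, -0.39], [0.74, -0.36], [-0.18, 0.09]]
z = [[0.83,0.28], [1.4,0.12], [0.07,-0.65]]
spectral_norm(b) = 1.23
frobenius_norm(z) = 1.78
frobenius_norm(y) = 1.31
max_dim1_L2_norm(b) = 0.89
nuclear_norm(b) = 1.23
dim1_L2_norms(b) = [0.89, 0.82, 0.2]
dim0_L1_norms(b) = [1.72, 0.84]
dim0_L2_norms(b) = [1.1, 0.54]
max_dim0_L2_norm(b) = 1.1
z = y + b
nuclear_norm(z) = 2.32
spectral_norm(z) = 1.65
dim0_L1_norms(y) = [0.94, 1.89]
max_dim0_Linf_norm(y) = 0.74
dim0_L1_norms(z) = [2.3, 1.05]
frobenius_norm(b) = 1.23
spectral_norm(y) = 1.12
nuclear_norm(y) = 1.81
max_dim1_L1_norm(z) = 1.52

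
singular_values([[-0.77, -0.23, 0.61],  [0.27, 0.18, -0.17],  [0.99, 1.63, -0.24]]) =[2.08, 0.72, 0.0]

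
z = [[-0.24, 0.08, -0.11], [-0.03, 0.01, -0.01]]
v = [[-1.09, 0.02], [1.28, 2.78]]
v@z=[[0.26, -0.09, 0.12],[-0.39, 0.13, -0.17]]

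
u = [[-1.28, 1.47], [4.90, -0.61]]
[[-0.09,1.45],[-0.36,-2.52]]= u@ [[-0.09, -0.44],[-0.14, 0.60]]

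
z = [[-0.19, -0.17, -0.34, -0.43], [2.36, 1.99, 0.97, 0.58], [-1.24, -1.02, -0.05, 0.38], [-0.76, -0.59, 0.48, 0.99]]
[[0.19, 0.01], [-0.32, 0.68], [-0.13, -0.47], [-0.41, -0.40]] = z @ [[-0.33, -0.25], [0.25, 0.68], [0.38, 0.04], [-0.70, -0.21]]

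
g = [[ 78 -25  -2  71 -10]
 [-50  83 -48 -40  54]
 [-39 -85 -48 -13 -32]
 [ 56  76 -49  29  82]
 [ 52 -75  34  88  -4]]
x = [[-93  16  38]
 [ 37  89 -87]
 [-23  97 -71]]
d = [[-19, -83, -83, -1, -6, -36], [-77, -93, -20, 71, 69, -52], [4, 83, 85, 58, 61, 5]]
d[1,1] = -93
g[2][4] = -32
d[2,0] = 4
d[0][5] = -36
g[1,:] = [-50, 83, -48, -40, 54]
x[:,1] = [16, 89, 97]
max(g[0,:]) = 78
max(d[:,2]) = 85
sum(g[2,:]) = -217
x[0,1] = 16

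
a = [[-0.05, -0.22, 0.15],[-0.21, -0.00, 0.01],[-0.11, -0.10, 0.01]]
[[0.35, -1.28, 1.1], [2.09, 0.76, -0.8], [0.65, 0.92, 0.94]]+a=[[0.30, -1.50, 1.25], [1.88, 0.76, -0.79], [0.54, 0.82, 0.95]]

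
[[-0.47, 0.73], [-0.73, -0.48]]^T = [[-0.47, -0.73], [0.73, -0.48]]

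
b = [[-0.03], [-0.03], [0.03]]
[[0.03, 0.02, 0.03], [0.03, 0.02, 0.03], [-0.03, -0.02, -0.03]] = b @[[-0.88, -0.73, -0.85]]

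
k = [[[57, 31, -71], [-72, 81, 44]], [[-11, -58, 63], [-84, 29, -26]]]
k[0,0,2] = -71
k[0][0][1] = 31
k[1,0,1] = -58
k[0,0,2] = -71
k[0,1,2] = 44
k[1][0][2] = 63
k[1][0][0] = -11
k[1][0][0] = -11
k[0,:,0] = [57, -72]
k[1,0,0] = -11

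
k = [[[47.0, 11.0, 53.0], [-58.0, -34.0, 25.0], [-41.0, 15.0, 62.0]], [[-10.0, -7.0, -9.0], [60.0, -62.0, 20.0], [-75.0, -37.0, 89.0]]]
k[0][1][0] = -58.0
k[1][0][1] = -7.0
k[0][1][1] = -34.0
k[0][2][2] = 62.0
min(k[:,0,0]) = -10.0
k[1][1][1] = -62.0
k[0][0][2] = 53.0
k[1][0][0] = -10.0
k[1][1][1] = -62.0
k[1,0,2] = -9.0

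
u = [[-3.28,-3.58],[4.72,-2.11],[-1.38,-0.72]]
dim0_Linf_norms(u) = [4.72, 3.58]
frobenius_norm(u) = 7.26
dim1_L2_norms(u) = [4.86, 5.17, 1.56]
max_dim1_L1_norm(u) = 6.86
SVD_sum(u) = [[-3.75, -0.59], [4.28, 0.68], [-1.46, -0.23]] + [[0.47, -2.99], [0.44, -2.79], [0.08, -0.49]]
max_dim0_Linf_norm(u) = 4.72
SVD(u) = [[-0.64, -0.73],  [0.73, -0.68],  [-0.25, -0.12]] @ diag([5.948065894959415, 4.165166516385709]) @ [[0.99, 0.16], [-0.16, 0.99]]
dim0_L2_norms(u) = [5.91, 4.22]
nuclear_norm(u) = 10.11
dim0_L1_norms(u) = [9.38, 6.41]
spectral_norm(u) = 5.95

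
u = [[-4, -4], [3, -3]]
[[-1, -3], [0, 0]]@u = [[-5, 13], [0, 0]]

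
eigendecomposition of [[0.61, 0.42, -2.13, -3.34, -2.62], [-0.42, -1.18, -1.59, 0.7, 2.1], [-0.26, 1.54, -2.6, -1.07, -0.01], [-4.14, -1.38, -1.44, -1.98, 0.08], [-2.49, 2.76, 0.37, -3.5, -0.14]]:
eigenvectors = [[(0.55+0j), -0.11+0.01j, (-0.11-0.01j), 0.78+0.00j, 0.59+0.00j],[-0.18+0.00j, 0.64+0.00j, 0.64-0.00j, -0.25+0.00j, (0.01+0j)],[(0.26+0j), (-0.03-0.4j), -0.03+0.40j, (-0+0j), (0.12+0j)],[(0.53+0j), (0.37+0.23j), (0.37-0.23j), (-0.53+0j), -0.66+0.00j],[(0.57+0j), (-0.46+0.11j), (-0.46-0.11j), -0.21+0.00j, 0.45+0.00j]]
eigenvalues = [(-6.45+0j), (-2.12+1.6j), (-2.12-1.6j), (3.47+0j), (1.93+0j)]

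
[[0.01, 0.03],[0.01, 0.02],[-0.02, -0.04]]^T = [[0.01, 0.01, -0.02], [0.03, 0.02, -0.04]]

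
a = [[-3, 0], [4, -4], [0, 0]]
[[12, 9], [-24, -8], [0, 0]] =a @ [[-4, -3], [2, -1]]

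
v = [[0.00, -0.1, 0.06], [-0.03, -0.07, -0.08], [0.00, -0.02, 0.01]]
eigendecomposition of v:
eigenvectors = [[0.63, -0.96, 0.92], [0.76, 0.14, -0.35], [0.13, 0.24, 0.18]]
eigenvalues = [-0.11, -0.0, 0.05]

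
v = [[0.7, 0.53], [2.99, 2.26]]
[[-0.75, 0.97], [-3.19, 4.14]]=v@[[-0.53, 0.69],[-0.71, 0.92]]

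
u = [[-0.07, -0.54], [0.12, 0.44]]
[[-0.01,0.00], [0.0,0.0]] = u @ [[-0.00, 0.0], [0.01, -0.00]]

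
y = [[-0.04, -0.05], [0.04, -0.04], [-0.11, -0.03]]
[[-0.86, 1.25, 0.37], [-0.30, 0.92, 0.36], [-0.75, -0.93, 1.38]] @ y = [[0.04,-0.02], [0.01,-0.03], [-0.16,0.03]]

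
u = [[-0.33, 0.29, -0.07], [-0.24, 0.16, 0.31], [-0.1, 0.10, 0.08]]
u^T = [[-0.33, -0.24, -0.1], [0.29, 0.16, 0.1], [-0.07, 0.31, 0.08]]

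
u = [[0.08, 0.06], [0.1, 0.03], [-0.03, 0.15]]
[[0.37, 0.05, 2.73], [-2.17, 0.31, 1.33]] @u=[[-0.05,0.43], [-0.18,0.08]]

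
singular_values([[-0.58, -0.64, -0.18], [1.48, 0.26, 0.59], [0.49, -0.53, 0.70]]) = [1.87, 0.92, 0.21]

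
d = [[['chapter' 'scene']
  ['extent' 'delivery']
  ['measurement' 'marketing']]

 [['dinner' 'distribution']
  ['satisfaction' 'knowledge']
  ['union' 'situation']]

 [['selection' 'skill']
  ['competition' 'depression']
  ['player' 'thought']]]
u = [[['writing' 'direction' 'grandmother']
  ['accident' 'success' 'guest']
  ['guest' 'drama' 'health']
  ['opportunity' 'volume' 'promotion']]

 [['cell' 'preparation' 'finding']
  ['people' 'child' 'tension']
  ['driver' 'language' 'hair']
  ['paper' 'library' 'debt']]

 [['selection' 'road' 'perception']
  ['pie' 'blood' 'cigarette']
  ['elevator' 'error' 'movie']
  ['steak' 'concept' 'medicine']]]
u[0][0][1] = 'direction'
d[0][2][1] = 'marketing'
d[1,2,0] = 'union'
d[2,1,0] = 'competition'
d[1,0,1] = 'distribution'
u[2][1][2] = 'cigarette'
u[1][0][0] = 'cell'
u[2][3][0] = 'steak'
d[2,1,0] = 'competition'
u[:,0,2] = ['grandmother', 'finding', 'perception']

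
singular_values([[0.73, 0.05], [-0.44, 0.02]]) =[0.85, 0.04]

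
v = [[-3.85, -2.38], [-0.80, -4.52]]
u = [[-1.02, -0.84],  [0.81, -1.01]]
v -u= [[-2.83, -1.54], [-1.61, -3.51]]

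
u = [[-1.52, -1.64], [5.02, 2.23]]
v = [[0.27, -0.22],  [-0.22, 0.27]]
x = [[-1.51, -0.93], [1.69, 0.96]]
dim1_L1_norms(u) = [3.16, 7.25]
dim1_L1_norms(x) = [2.44, 2.65]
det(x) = 0.12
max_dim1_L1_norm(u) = 7.25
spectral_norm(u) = 5.87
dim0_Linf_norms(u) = [5.02, 2.23]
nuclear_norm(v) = 0.54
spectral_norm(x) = 2.63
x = v @ u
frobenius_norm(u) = 5.93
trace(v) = 0.54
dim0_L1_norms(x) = [3.2, 1.89]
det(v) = 0.02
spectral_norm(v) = 0.49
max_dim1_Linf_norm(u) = 5.02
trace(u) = 0.71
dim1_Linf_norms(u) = [1.64, 5.02]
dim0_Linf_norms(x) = [1.69, 0.96]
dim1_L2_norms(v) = [0.35, 0.35]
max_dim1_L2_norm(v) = 0.35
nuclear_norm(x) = 2.68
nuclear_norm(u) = 6.70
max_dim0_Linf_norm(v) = 0.27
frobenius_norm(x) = 2.63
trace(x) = -0.55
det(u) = 4.84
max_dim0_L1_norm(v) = 0.49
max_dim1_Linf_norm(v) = 0.27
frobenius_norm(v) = 0.49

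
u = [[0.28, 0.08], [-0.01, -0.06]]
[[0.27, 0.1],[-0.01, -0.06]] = u @ [[1.00,0.07], [-0.07,1.00]]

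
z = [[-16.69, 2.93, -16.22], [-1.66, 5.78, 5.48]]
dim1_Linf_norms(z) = [16.69, 5.78]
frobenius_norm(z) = 24.83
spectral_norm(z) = 23.54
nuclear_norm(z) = 31.43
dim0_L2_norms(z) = [16.77, 6.48, 17.12]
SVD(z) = [[-1.0,0.09], [0.09,1.00]] @ diag([23.54231299703845, 7.885638766103522]) @ [[0.70, -0.1, 0.71],[-0.4, 0.76, 0.51]]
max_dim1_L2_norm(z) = 23.46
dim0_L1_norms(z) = [18.35, 8.71, 21.7]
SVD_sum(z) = [[-16.4, 2.39, -16.58], [1.49, -0.22, 1.5]] + [[-0.29, 0.54, 0.36], [-3.15, 6.0, 3.98]]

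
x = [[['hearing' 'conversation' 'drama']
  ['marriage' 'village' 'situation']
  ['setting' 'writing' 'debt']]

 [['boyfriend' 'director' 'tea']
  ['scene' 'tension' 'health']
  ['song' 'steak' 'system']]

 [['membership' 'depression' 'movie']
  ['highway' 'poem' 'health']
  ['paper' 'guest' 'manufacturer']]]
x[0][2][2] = 'debt'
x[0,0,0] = 'hearing'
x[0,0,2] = 'drama'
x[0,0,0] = 'hearing'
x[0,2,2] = 'debt'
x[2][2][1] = 'guest'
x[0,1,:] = ['marriage', 'village', 'situation']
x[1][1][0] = 'scene'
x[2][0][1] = 'depression'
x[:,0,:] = [['hearing', 'conversation', 'drama'], ['boyfriend', 'director', 'tea'], ['membership', 'depression', 'movie']]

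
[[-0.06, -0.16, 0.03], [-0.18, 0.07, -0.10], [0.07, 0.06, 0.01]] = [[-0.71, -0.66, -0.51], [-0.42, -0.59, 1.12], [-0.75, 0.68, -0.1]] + [[0.65, 0.50, 0.54], [0.24, 0.66, -1.22], [0.82, -0.62, 0.11]]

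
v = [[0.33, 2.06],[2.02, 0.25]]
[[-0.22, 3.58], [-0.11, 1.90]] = v @ [[-0.04, 0.74], [-0.10, 1.62]]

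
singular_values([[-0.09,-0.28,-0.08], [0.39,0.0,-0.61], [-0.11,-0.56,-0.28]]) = [0.8, 0.62, 0.0]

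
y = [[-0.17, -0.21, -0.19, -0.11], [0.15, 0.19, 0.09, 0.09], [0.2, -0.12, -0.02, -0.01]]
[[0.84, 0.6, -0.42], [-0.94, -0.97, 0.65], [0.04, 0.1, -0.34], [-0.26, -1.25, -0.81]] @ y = [[-0.14, -0.01, -0.1, -0.03],[0.14, -0.06, 0.08, 0.01],[-0.06, 0.05, 0.01, 0.01],[-0.31, -0.09, -0.05, -0.08]]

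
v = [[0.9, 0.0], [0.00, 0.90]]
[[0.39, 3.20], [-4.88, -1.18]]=v @ [[0.43, 3.56],[-5.42, -1.31]]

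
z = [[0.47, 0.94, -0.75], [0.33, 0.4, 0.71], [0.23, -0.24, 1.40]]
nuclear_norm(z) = 3.01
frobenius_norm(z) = 2.12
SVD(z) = [[-0.56, 0.73, -0.40],[0.30, 0.62, 0.72],[0.77, 0.28, -0.57]] @ diag([1.8134965609914284, 1.1011770950208333, 0.09559931314470653]) @ [[0.01, -0.33, 0.95], [0.56, 0.79, 0.27], [-0.83, 0.52, 0.19]]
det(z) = 0.19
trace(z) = 2.27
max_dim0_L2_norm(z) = 1.74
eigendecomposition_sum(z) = [[0.11, -0.24, 0.21], [-0.06, 0.13, -0.11], [-0.03, 0.07, -0.06]] + [[0.07, 0.02, 0.19], [0.35, 0.12, 0.97], [0.37, 0.13, 1.03]] + [[0.29, 1.16, -1.15], [0.04, 0.15, -0.15], [-0.11, -0.44, 0.44]]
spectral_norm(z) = 1.81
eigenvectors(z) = [[-0.85, 0.13, -0.93],  [0.46, 0.68, -0.12],  [0.25, 0.72, 0.35]]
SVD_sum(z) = [[-0.01,0.33,-0.96], [0.00,-0.18,0.51], [0.01,-0.46,1.33]] + [[0.45, 0.63, 0.21],[0.38, 0.54, 0.18],[0.17, 0.24, 0.08]] + [[0.03, -0.02, -0.01], [-0.06, 0.04, 0.01], [0.04, -0.03, -0.01]]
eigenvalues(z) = [0.18, 1.22, 0.87]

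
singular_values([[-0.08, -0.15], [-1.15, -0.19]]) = [1.17, 0.13]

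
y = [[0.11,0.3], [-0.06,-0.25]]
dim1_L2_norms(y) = [0.32, 0.26]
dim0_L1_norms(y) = [0.17, 0.55]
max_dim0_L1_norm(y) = 0.55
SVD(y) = [[-0.78, 0.63], [0.63, 0.78]] @ diag([0.4094651556861191, 0.0232009973695597]) @ [[-0.3, -0.95], [0.95, -0.30]]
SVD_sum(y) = [[0.10, 0.3], [-0.08, -0.24]] + [[0.01, -0.00], [0.02, -0.01]]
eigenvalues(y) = [0.05, -0.19]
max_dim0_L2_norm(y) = 0.39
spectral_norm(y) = 0.41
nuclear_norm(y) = 0.43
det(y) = -0.01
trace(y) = -0.14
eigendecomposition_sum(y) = [[0.06,0.06], [-0.01,-0.01]] + [[0.05, 0.24],[-0.05, -0.24]]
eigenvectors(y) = [[0.98, -0.71], [-0.20, 0.71]]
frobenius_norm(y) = 0.41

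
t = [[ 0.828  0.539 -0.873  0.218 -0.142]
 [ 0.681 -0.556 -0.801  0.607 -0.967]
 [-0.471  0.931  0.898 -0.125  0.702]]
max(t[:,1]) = 0.931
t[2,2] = 0.898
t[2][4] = 0.702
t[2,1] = 0.931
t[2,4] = 0.702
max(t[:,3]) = 0.607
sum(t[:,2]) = -0.7759999999999999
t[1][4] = -0.967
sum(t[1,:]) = -1.036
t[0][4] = -0.142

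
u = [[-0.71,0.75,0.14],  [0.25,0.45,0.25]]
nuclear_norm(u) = 1.59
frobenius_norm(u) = 1.19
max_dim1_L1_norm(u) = 1.6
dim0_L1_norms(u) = [0.96, 1.2, 0.39]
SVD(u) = [[-0.97, -0.24],[-0.24, 0.97]] @ diag([1.0646051843343984, 0.5294485824783379]) @ [[0.59, -0.78, -0.18], [0.77, 0.49, 0.4]]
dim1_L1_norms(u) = [1.6, 0.95]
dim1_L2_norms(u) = [1.04, 0.57]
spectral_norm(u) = 1.06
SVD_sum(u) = [[-0.61, 0.81, 0.19], [-0.15, 0.20, 0.05]] + [[-0.10, -0.06, -0.05], [0.4, 0.25, 0.20]]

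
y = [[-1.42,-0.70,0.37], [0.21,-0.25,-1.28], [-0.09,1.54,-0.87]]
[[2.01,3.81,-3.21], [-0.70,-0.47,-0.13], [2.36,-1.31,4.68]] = y @ [[-2.11, -2.20, 0.75], [1.37, -0.88, 2.89], [-0.07, 0.18, -0.34]]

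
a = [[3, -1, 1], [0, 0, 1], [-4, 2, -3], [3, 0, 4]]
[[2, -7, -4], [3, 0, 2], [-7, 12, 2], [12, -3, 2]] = a@[[0, -1, -2], [1, 4, 0], [3, 0, 2]]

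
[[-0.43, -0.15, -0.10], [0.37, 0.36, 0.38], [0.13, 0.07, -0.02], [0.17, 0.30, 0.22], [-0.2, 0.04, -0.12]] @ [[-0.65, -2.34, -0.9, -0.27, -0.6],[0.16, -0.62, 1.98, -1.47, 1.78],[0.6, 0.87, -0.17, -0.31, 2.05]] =[[0.2, 1.01, 0.11, 0.37, -0.21], [0.05, -0.76, 0.32, -0.75, 1.2], [-0.09, -0.36, 0.03, -0.13, 0.01], [0.07, -0.39, 0.40, -0.56, 0.88], [0.06, 0.34, 0.28, 0.03, -0.05]]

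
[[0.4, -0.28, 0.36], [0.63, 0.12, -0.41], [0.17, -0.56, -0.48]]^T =[[0.40, 0.63, 0.17], [-0.28, 0.12, -0.56], [0.36, -0.41, -0.48]]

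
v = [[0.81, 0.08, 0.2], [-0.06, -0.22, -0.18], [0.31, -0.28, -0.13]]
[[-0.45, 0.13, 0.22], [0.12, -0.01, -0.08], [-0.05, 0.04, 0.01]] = v@[[-0.47, 0.21, 0.17],[-0.23, 0.23, -0.04],[-0.24, -0.27, 0.44]]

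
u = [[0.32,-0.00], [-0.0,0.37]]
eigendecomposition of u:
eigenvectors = [[1.0, 0.0], [0.00, 1.00]]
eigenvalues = [0.32, 0.37]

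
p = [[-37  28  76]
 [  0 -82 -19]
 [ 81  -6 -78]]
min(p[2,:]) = -78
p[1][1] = -82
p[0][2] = 76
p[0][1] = 28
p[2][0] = 81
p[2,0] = 81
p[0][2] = 76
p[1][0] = 0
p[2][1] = -6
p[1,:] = [0, -82, -19]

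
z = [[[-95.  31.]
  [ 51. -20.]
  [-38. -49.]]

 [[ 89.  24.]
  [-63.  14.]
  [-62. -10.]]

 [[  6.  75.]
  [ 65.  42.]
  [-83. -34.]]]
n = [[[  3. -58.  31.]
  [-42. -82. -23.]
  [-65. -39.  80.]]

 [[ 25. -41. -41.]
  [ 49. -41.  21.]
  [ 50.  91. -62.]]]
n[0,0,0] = 3.0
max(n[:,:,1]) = 91.0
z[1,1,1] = 14.0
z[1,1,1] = 14.0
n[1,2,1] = 91.0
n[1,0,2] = -41.0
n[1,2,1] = 91.0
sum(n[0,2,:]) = -24.0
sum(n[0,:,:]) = -195.0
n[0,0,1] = -58.0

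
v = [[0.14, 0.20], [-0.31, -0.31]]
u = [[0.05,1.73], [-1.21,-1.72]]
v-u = [[0.09, -1.53], [0.90, 1.41]]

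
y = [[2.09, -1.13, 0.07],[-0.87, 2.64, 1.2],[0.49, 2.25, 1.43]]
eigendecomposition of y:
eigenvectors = [[0.28,0.81,-0.4], [0.47,0.01,0.73], [-0.84,0.59,0.55]]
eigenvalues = [-0.01, 2.13, 4.03]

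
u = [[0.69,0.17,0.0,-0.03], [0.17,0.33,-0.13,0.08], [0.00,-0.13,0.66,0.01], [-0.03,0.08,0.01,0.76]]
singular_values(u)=[0.79, 0.77, 0.67, 0.22]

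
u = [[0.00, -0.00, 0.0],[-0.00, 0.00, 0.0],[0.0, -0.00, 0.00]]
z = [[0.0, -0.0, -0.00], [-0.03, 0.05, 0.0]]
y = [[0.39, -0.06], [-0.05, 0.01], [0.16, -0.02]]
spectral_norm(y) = 0.43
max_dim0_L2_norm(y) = 0.42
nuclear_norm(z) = 0.06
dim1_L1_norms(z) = [0.0, 0.08]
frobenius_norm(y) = 0.43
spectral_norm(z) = 0.06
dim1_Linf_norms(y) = [0.39, 0.05, 0.16]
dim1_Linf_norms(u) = [0.0, 0.0, 0.0]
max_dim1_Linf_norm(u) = 0.0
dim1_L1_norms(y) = [0.45, 0.06, 0.18]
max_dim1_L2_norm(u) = 0.0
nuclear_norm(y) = 0.43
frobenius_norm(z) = 0.06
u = y @ z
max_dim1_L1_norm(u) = 0.0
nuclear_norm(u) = 0.00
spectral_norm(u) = 0.00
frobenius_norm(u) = 0.00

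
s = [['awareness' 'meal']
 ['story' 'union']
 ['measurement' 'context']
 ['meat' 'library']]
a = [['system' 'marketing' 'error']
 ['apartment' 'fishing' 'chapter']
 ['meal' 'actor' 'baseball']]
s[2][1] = 'context'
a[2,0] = 'meal'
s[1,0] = 'story'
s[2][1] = 'context'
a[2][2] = 'baseball'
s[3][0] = 'meat'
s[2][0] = 'measurement'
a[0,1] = 'marketing'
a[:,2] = ['error', 'chapter', 'baseball']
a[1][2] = 'chapter'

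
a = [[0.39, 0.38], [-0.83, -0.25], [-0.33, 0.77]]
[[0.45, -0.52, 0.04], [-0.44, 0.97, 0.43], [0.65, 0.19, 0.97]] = a@[[0.24,-1.1,-0.8], [0.95,-0.23,0.92]]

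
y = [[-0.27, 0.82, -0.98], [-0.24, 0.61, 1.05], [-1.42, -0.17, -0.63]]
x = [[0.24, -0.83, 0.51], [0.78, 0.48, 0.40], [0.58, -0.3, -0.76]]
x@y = [[-0.59, -0.4, -1.43], [-0.89, 0.86, -0.51], [0.99, 0.42, -0.4]]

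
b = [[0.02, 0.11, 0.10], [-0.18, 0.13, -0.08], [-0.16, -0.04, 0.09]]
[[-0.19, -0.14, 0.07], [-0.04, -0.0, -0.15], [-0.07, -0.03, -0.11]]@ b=[[0.01, -0.04, -0.00],[0.02, 0.00, -0.02],[0.02, -0.01, -0.01]]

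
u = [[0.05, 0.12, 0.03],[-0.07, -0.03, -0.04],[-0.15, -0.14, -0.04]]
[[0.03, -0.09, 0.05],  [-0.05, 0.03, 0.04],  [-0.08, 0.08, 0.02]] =u@ [[0.45,  0.29,  -0.78], [-0.06,  -0.67,  0.75], [0.42,  -0.79,  -0.17]]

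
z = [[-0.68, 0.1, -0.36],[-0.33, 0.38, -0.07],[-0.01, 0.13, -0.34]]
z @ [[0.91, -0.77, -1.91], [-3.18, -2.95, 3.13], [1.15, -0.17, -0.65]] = [[-1.35, 0.29, 1.85], [-1.59, -0.86, 1.87], [-0.81, -0.32, 0.65]]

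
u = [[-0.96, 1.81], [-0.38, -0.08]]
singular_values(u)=[2.05, 0.37]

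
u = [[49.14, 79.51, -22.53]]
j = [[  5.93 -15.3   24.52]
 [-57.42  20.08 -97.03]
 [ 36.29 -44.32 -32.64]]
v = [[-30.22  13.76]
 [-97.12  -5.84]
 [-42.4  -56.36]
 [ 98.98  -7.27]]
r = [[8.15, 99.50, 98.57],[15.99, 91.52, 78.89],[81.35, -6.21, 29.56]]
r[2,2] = 29.56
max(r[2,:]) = 81.35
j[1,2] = -97.03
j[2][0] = 36.29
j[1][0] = -57.42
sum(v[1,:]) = -102.96000000000001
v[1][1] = -5.84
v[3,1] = -7.27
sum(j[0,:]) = 15.149999999999999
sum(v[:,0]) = -70.76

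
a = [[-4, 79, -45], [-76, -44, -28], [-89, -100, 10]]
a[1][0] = -76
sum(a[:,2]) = -63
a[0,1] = 79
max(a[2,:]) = 10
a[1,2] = -28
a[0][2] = -45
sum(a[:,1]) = -65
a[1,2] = -28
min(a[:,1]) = -100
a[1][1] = -44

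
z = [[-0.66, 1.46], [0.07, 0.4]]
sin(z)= [[-0.60, 1.36],[0.07, 0.39]]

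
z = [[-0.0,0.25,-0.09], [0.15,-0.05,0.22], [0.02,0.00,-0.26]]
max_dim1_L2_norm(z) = 0.27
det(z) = 0.01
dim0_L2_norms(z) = [0.15, 0.25, 0.35]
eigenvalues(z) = [(0.17+0j), (-0.24+0.06j), (-0.24-0.06j)]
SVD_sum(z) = [[-0.04, 0.07, -0.16],[0.06, -0.10, 0.22],[-0.05, 0.09, -0.2]] + [[0.02, 0.18, 0.07], [0.01, 0.05, 0.02], [-0.01, -0.09, -0.03]] + [[0.02, -0.00, -0.0], [0.09, -0.00, -0.02], [0.08, -0.00, -0.02]]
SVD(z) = [[-0.47, -0.88, 0.13], [0.65, -0.24, 0.72], [-0.6, 0.42, 0.69]] @ diag([0.3818452835027172, 0.22462619717309926, 0.1254482005063504]) @ [[0.23, -0.39, 0.89], [-0.12, -0.92, -0.37], [0.97, -0.03, -0.26]]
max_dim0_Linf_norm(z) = 0.26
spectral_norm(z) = 0.38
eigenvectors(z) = [[(0.81+0j), 0.71+0.00j, 0.71-0.00j], [0.58+0.00j, (-0.66+0.07j), (-0.66-0.07j)], [(0.04+0j), 0.07-0.23j, 0.07+0.23j]]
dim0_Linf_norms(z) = [0.15, 0.25, 0.26]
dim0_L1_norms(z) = [0.17, 0.3, 0.57]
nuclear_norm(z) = 0.73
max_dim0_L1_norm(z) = 0.57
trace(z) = -0.31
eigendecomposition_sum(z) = [[0.10+0.00j, (0.11+0j), 0.03-0.00j], [0.07+0.00j, 0.08+0.00j, (0.02-0j)], [0j, 0.00+0.00j, 0.00-0.00j]] + [[-0.05+0.04j, 0.07-0.03j, (-0.06-0.38j)], [(0.04-0.04j), (-0.06+0.04j), (0.1+0.35j)], [(0.01+0.02j), (-0-0.03j), -0.13-0.02j]] + [[(-0.05-0.04j), 0.07+0.03j, (-0.06+0.38j)],[0.04+0.04j, -0.06-0.04j, 0.10-0.35j],[(0.01-0.02j), -0.00+0.03j, (-0.13+0.02j)]]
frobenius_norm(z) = 0.46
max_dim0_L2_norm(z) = 0.35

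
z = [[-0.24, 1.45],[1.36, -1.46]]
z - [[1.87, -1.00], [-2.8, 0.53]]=[[-2.11, 2.45], [4.16, -1.99]]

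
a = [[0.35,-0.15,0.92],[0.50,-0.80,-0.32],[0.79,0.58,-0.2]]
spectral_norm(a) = 1.00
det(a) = 0.99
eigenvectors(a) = [[(0.8+0j), -0.07+0.42j, (-0.07-0.42j)], [(0.12+0j), 0.70+0.00j, (0.7-0j)], [(0.59+0j), -0.05-0.57j, -0.05+0.57j]]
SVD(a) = [[-0.35, -0.63, -0.69], [0.34, -0.77, 0.53], [-0.87, -0.05, 0.48]] @ diag([1.0023145635567885, 0.9962771996816586, 0.9935276830951598]) @ [[-0.64,-0.72,-0.25], [-0.65,0.69,-0.32], [0.41,-0.04,-0.91]]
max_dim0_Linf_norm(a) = 0.92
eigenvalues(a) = [(1+0j), (-0.82+0.56j), (-0.82-0.56j)]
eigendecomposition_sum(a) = [[(0.64+0j),0.10+0.00j,(0.47+0j)], [0.10+0.00j,(0.01+0j),(0.07+0j)], [(0.47+0j),(0.07+0j),0.34+0.00j]] + [[-0.15+0.10j, (-0.12-0.27j), (0.23-0.08j)], [(0.2+0.21j), -0.41+0.27j, (-0.19-0.35j)], [0.16-0.18j, (0.25+0.31j), (-0.27+0.19j)]] + [[-0.15-0.10j,(-0.12+0.27j),(0.23+0.08j)], [(0.2-0.21j),-0.41-0.27j,(-0.19+0.35j)], [(0.16+0.18j),(0.25-0.31j),-0.27-0.19j]]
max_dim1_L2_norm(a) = 1.0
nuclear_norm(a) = 2.99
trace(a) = -0.65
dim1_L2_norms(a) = [1.0, 1.0, 1.0]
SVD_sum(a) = [[0.22, 0.25, 0.09], [-0.22, -0.25, -0.09], [0.56, 0.63, 0.22]] + [[0.41, -0.43, 0.2], [0.5, -0.53, 0.25], [0.03, -0.03, 0.02]] + [[-0.28, 0.03, 0.63],[0.22, -0.02, -0.48],[0.20, -0.02, -0.44]]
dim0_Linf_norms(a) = [0.79, 0.8, 0.92]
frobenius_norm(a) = 1.73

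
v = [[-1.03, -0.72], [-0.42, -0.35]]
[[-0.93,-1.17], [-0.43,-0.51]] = v @ [[0.20,0.77],[1.0,0.52]]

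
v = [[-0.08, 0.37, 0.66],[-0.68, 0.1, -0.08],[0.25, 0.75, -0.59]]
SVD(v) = [[-0.29, -0.90, 0.31], [-0.11, -0.3, -0.95], [0.95, -0.31, -0.01]] @ diag([1.009543306877724, 0.7389172118665185, 0.6823662253847268]) @ [[0.33, 0.59, -0.74], [0.27, -0.81, -0.53], [0.91, 0.02, 0.42]]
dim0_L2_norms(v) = [0.73, 0.84, 0.89]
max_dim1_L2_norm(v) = 0.99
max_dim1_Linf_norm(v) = 0.75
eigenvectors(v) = [[(0.12+0.61j), 0.12-0.61j, (-0.5+0j)], [(-0.64+0j), (-0.64-0j), (-0.26+0j)], [(-0.23+0.39j), (-0.23-0.39j), (0.83+0j)]]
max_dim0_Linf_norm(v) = 0.75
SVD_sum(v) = [[-0.1, -0.17, 0.22], [-0.03, -0.06, 0.08], [0.32, 0.56, -0.71]] + [[-0.18, 0.54, 0.35], [-0.06, 0.18, 0.12], [-0.06, 0.19, 0.12]] + [[0.19, 0.0, 0.09], [-0.59, -0.01, -0.27], [-0.0, -0.00, -0.00]]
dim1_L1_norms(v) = [1.11, 0.86, 1.59]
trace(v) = -0.57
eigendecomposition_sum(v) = [[(0.08+0.26j), 0.28-0.15j, 0.14+0.11j], [(-0.28+0.03j), 0.10+0.31j, (-0.14+0.12j)], [-0.08+0.18j, (0.22+0.05j), (0.02+0.13j)]] + [[(0.08-0.26j), (0.28+0.15j), (0.14-0.11j)],[(-0.28-0.03j), (0.1-0.31j), -0.14-0.12j],[(-0.08-0.18j), 0.22-0.05j, (0.02-0.13j)]] + [[-0.25+0.00j, -0.18+0.00j, 0.39+0.00j], [(-0.13+0j), -0.09+0.00j, 0.20+0.00j], [(0.41-0j), 0.30-0.00j, -0.63-0.00j]]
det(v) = -0.51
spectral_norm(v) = 1.01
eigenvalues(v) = [(0.2+0.69j), (0.2-0.69j), (-0.98+0j)]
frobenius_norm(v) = 1.43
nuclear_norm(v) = 2.43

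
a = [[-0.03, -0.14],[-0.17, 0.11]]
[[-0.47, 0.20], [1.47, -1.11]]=a@[[-5.67,4.91], [4.60,-2.49]]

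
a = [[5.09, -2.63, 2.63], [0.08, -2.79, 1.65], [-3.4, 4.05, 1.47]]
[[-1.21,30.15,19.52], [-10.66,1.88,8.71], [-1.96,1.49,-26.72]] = a@ [[2.31, 4.59, 2.57], [2.38, 2.41, -3.91], [-2.55, 4.99, -1.46]]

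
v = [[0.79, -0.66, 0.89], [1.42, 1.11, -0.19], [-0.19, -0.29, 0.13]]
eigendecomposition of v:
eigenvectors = [[0.07-0.60j,(0.07+0.6j),(-0.35+0j)], [-0.78+0.00j,(-0.78-0j),(0.57+0j)], [0.16-0.07j,0.16+0.07j,(0.74+0j)]]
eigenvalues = [(1.02+1.07j), (1.02-1.07j), (-0+0j)]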